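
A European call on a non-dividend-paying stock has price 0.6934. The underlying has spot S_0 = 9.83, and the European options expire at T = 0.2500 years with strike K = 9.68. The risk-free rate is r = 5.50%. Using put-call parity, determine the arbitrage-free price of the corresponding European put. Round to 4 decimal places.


Answer: Put price = 0.4112

Derivation:
Put-call parity: C - P = S_0 * exp(-qT) - K * exp(-rT).
S_0 * exp(-qT) = 9.8300 * 1.00000000 = 9.83000000
K * exp(-rT) = 9.6800 * 0.98634410 = 9.54781088
P = C - S*exp(-qT) + K*exp(-rT)
P = 0.6934 - 9.83000000 + 9.54781088 = 0.4112


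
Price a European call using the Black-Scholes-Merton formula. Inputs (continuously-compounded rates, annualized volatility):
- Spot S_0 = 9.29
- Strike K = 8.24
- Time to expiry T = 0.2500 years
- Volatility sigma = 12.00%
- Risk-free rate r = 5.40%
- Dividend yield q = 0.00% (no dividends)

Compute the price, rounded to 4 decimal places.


Answer: Price = 1.1629

Derivation:
d1 = (ln(S/K) + (r - q + 0.5*sigma^2) * T) / (sigma * sqrt(T)) = 2.25397015
d2 = d1 - sigma * sqrt(T) = 2.19397015
exp(-rT) = 0.98659072; exp(-qT) = 1.00000000
C = S_0 * exp(-qT) * N(d1) - K * exp(-rT) * N(d2)
N(d1) = 0.98790098; N(d2) = 0.98588122
C = 9.2900 * 1.00000000 * 0.98790098 - 8.2400 * 0.98659072 * 0.98588122 = 1.1629


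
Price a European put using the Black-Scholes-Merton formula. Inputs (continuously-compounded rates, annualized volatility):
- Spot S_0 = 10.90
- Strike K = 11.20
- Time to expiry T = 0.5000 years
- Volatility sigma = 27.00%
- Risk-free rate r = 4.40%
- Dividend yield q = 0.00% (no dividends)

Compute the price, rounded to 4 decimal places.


d1 = (ln(S/K) + (r - q + 0.5*sigma^2) * T) / (sigma * sqrt(T)) = 0.06847942
d2 = d1 - sigma * sqrt(T) = -0.12243941
exp(-rT) = 0.97824024; exp(-qT) = 1.00000000
P = K * exp(-rT) * N(-d2) - S_0 * exp(-qT) * N(-d1)
N(-d1) = 0.47270200; N(-d2) = 0.54872449
P = 11.2000 * 0.97824024 * 0.54872449 - 10.9000 * 1.00000000 * 0.47270200 = 0.8595

Answer: Price = 0.8595


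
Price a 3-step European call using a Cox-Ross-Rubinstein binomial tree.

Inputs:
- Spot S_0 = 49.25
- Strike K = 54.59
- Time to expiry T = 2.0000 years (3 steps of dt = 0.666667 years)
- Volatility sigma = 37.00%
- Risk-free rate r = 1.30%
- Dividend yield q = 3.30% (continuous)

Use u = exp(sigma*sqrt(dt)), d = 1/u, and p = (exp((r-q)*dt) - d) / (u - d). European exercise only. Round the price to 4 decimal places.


Answer: Price = V(0,0) = 7.7217

Derivation:
dt = T/N = 0.666667
u = exp(sigma*sqrt(dt)) = 1.352702; d = 1/u = 0.739261
p = (exp((r-q)*dt) - d) / (u - d) = 0.403452
Discount per step: exp(-r*dt) = 0.991371
Stock lattice S(k, i) with i counting down-moves:
  k=0: S(0,0) = 49.2500
  k=1: S(1,0) = 66.6206; S(1,1) = 36.4086
  k=2: S(2,0) = 90.1177; S(2,1) = 49.2500; S(2,2) = 26.9155
  k=3: S(3,0) = 121.9024; S(3,1) = 66.6206; S(3,2) = 36.4086; S(3,3) = 19.8976
Terminal payoffs V(N, i) = max(S_T - K, 0):
  V(3,0) = 67.312381; V(3,1) = 12.030551; V(3,2) = 0.000000; V(3,3) = 0.000000
Backward induction: V(k, i) = exp(-r*dt) * [p * V(k+1, i) + (1-p) * V(k+1, i+1)].
  V(2,0) = exp(-r*dt) * [p*67.312381 + (1-p)*12.030551] = 34.037851
  V(2,1) = exp(-r*dt) * [p*12.030551 + (1-p)*0.000000] = 4.811868
  V(2,2) = exp(-r*dt) * [p*0.000000 + (1-p)*0.000000] = 0.000000
  V(1,0) = exp(-r*dt) * [p*34.037851 + (1-p)*4.811868] = 16.459883
  V(1,1) = exp(-r*dt) * [p*4.811868 + (1-p)*0.000000] = 1.924606
  V(0,0) = exp(-r*dt) * [p*16.459883 + (1-p)*1.924606] = 7.721684


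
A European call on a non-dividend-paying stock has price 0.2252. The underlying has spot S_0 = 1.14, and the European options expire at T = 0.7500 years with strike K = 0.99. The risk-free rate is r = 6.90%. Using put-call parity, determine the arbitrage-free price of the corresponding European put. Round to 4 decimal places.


Answer: Put price = 0.0253

Derivation:
Put-call parity: C - P = S_0 * exp(-qT) - K * exp(-rT).
S_0 * exp(-qT) = 1.1400 * 1.00000000 = 1.14000000
K * exp(-rT) = 0.9900 * 0.94956623 = 0.94007057
P = C - S*exp(-qT) + K*exp(-rT)
P = 0.2252 - 1.14000000 + 0.94007057 = 0.0253


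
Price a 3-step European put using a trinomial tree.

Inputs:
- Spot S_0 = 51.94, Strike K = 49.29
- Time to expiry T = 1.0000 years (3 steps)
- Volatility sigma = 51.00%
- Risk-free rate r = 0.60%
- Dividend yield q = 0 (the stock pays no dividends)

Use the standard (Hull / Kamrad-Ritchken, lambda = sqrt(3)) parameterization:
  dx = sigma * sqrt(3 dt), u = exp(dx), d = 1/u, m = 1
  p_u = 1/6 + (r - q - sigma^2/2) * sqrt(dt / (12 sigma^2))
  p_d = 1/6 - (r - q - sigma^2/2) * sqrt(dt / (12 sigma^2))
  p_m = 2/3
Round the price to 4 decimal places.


dt = T/N = 0.333333; dx = sigma*sqrt(3*dt) = 0.510000
u = exp(dx) = 1.665291; d = 1/u = 0.600496
p_u = 0.126127, p_m = 0.666667, p_d = 0.207206
Discount per step: exp(-r*dt) = 0.998002
Stock lattice S(k, j) with j the centered position index:
  k=0: S(0,+0) = 51.9400
  k=1: S(1,-1) = 31.1897; S(1,+0) = 51.9400; S(1,+1) = 86.4952
  k=2: S(2,-2) = 18.7293; S(2,-1) = 31.1897; S(2,+0) = 51.9400; S(2,+1) = 86.4952; S(2,+2) = 144.0397
  k=3: S(3,-3) = 11.2469; S(3,-2) = 18.7293; S(3,-1) = 31.1897; S(3,+0) = 51.9400; S(3,+1) = 86.4952; S(3,+2) = 144.0397; S(3,+3) = 239.8681
Terminal payoffs V(N, j) = max(K - S_T, 0):
  V(3,-3) = 38.043137; V(3,-2) = 30.560699; V(3,-1) = 18.100260; V(3,+0) = 0.000000; V(3,+1) = 0.000000; V(3,+2) = 0.000000; V(3,+3) = 0.000000
Backward induction: V(k, j) = exp(-r*dt) * [p_u * V(k+1, j+1) + p_m * V(k+1, j) + p_d * V(k+1, j-1)]
  V(2,-2) = exp(-r*dt) * [p_u*18.100260 + p_m*30.560699 + p_d*38.043137] = 30.478483
  V(2,-1) = exp(-r*dt) * [p_u*0.000000 + p_m*18.100260 + p_d*30.560699] = 18.362435
  V(2,+0) = exp(-r*dt) * [p_u*0.000000 + p_m*0.000000 + p_d*18.100260] = 3.742987
  V(2,+1) = exp(-r*dt) * [p_u*0.000000 + p_m*0.000000 + p_d*0.000000] = 0.000000
  V(2,+2) = exp(-r*dt) * [p_u*0.000000 + p_m*0.000000 + p_d*0.000000] = 0.000000
  V(1,-1) = exp(-r*dt) * [p_u*3.742987 + p_m*18.362435 + p_d*30.478483] = 18.991017
  V(1,+0) = exp(-r*dt) * [p_u*0.000000 + p_m*3.742987 + p_d*18.362435] = 6.287541
  V(1,+1) = exp(-r*dt) * [p_u*0.000000 + p_m*0.000000 + p_d*3.742987] = 0.774019
  V(0,+0) = exp(-r*dt) * [p_u*0.774019 + p_m*6.287541 + p_d*18.991017] = 8.207938

Answer: Price = V(0,0) = 8.2079


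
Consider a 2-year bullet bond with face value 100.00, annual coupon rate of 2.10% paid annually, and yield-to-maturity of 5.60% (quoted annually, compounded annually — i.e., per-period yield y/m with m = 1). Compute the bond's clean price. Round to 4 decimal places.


Answer: Price = 93.5470

Derivation:
Coupon per period c = face * coupon_rate / m = 2.100000
Periods per year m = 1; per-period yield y/m = 0.056000
Number of cashflows N = 2
Cashflows (t years, CF_t, discount factor 1/(1+y/m)^(m*t), PV):
  t = 1.0000: CF_t = 2.100000, DF = 0.946970, PV = 1.988636
  t = 2.0000: CF_t = 102.100000, DF = 0.896752, PV = 91.558339
Price P = sum_t PV_t = 93.546975


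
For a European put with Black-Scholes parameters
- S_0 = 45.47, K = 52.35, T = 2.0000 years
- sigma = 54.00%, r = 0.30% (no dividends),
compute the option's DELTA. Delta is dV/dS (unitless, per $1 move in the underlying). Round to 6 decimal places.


Answer: Delta = -0.418711

Derivation:
d1 = 0.2051929998; d2 = -0.5584823239
phi(d1) = 0.3906315007; exp(-qT) = 1.0000000000; exp(-rT) = 0.9940179641
N(-d1) = 0.4187106692
Delta = -exp(-qT) * N(-d1) = -1.0000000000 * 0.4187106692 = -0.418711


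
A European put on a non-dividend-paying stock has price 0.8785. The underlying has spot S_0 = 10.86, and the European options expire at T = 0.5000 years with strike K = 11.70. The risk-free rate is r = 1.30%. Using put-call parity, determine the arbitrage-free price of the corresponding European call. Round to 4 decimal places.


Answer: Call price = 0.1143

Derivation:
Put-call parity: C - P = S_0 * exp(-qT) - K * exp(-rT).
S_0 * exp(-qT) = 10.8600 * 1.00000000 = 10.86000000
K * exp(-rT) = 11.7000 * 0.99352108 = 11.62419663
C = P + S*exp(-qT) - K*exp(-rT)
C = 0.8785 + 10.86000000 - 11.62419663 = 0.1143


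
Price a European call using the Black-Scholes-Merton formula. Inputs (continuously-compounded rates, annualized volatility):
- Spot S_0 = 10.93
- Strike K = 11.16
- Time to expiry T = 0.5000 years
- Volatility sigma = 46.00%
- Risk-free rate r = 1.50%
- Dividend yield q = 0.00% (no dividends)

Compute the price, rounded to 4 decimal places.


Answer: Price = 1.3494

Derivation:
d1 = (ln(S/K) + (r - q + 0.5*sigma^2) * T) / (sigma * sqrt(T)) = 0.12166954
d2 = d1 - sigma * sqrt(T) = -0.20359958
exp(-rT) = 0.99252805; exp(-qT) = 1.00000000
C = S_0 * exp(-qT) * N(d1) - K * exp(-rT) * N(d2)
N(d1) = 0.54841963; N(d2) = 0.41933321
C = 10.9300 * 1.00000000 * 0.54841963 - 11.1600 * 0.99252805 * 0.41933321 = 1.3494


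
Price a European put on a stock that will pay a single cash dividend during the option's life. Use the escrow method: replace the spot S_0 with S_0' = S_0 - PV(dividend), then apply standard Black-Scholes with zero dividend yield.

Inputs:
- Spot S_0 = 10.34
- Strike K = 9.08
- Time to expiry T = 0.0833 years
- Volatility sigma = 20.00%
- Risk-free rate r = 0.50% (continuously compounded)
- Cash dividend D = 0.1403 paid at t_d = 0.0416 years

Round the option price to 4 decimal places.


PV(D) = D * exp(-r * t_d) = 0.1403 * 0.99979202 = 0.14027082
S_0' = S_0 - PV(D) = 10.3400 - 0.14027082 = 10.19972918
d1 = (ln(S_0'/K) + (r + sigma^2/2)*T) / (sigma*sqrt(T)) = 2.05062964
d2 = d1 - sigma*sqrt(T) = 1.99290616
exp(-rT) = 0.99958359
N(-d1) = 0.02015151; N(-d2) = 0.02313586
P = K * exp(-rT) * N(-d2) - S_0' * N(-d1) = 9.0800 * 0.99958359 * 0.02313586 - 10.19972918 * 0.02015151 = 0.0044

Answer: Price = 0.0044


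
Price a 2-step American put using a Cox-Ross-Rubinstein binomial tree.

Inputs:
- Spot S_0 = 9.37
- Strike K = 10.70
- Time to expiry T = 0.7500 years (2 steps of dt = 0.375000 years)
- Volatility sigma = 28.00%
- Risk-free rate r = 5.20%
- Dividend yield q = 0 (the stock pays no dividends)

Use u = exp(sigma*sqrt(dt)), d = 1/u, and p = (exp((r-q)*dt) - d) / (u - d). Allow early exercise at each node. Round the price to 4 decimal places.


dt = T/N = 0.375000
u = exp(sigma*sqrt(dt)) = 1.187042; d = 1/u = 0.842430
p = (exp((r-q)*dt) - d) / (u - d) = 0.514379
Discount per step: exp(-r*dt) = 0.980689
Stock lattice S(k, i) with i counting down-moves:
  k=0: S(0,0) = 9.3700
  k=1: S(1,0) = 11.1226; S(1,1) = 7.8936
  k=2: S(2,0) = 13.2030; S(2,1) = 9.3700; S(2,2) = 6.6498
Terminal payoffs V(N, i) = max(K - S_T, 0):
  V(2,0) = 0.000000; V(2,1) = 1.330000; V(2,2) = 4.050215
Backward induction: V(k, i) = exp(-r*dt) * [p * V(k+1, i) + (1-p) * V(k+1, i+1)]; then take max(V_cont, immediate exercise) for American.
  V(1,0) = exp(-r*dt) * [p*0.000000 + (1-p)*1.330000] = 0.633403; exercise = 0.000000; V(1,0) = max -> 0.633403
  V(1,1) = exp(-r*dt) * [p*1.330000 + (1-p)*4.050215] = 2.599799; exercise = 2.806428; V(1,1) = max -> 2.806428
  V(0,0) = exp(-r*dt) * [p*0.633403 + (1-p)*2.806428] = 1.656058; exercise = 1.330000; V(0,0) = max -> 1.656058

Answer: Price = V(0,0) = 1.6561


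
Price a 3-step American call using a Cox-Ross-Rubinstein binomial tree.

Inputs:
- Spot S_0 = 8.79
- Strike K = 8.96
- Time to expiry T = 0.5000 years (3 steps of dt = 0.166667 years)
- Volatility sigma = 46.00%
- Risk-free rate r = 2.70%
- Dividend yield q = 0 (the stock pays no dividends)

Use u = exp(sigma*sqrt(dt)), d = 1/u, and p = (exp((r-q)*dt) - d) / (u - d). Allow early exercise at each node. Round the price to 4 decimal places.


dt = T/N = 0.166667
u = exp(sigma*sqrt(dt)) = 1.206585; d = 1/u = 0.828785
p = (exp((r-q)*dt) - d) / (u - d) = 0.465127
Discount per step: exp(-r*dt) = 0.995510
Stock lattice S(k, i) with i counting down-moves:
  k=0: S(0,0) = 8.7900
  k=1: S(1,0) = 10.6059; S(1,1) = 7.2850
  k=2: S(2,0) = 12.7969; S(2,1) = 8.7900; S(2,2) = 6.0377
  k=3: S(3,0) = 15.4406; S(3,1) = 10.6059; S(3,2) = 7.2850; S(3,3) = 5.0040
Terminal payoffs V(N, i) = max(S_T - K, 0):
  V(3,0) = 6.480553; V(3,1) = 1.645884; V(3,2) = 0.000000; V(3,3) = 0.000000
Backward induction: V(k, i) = exp(-r*dt) * [p * V(k+1, i) + (1-p) * V(k+1, i+1)]; then take max(V_cont, immediate exercise) for American.
  V(2,0) = exp(-r*dt) * [p*6.480553 + (1-p)*1.645884] = 3.877132; exercise = 3.836902; V(2,0) = max -> 3.877132
  V(2,1) = exp(-r*dt) * [p*1.645884 + (1-p)*0.000000] = 0.762108; exercise = 0.000000; V(2,1) = max -> 0.762108
  V(2,2) = exp(-r*dt) * [p*0.000000 + (1-p)*0.000000] = 0.000000; exercise = 0.000000; V(2,2) = max -> 0.000000
  V(1,0) = exp(-r*dt) * [p*3.877132 + (1-p)*0.762108] = 2.201062; exercise = 1.645884; V(1,0) = max -> 2.201062
  V(1,1) = exp(-r*dt) * [p*0.762108 + (1-p)*0.000000] = 0.352885; exercise = 0.000000; V(1,1) = max -> 0.352885
  V(0,0) = exp(-r*dt) * [p*2.201062 + (1-p)*0.352885] = 1.207078; exercise = 0.000000; V(0,0) = max -> 1.207078

Answer: Price = V(0,0) = 1.2071


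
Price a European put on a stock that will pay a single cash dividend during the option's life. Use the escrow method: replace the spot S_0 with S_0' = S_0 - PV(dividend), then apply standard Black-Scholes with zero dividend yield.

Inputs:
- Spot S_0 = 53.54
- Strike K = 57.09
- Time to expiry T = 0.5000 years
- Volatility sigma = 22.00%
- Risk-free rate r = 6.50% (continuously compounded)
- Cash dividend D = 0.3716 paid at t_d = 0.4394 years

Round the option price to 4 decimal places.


PV(D) = D * exp(-r * t_d) = 0.3716 * 0.97184301 = 0.36113686
S_0' = S_0 - PV(D) = 53.5400 - 0.36113686 = 53.17886314
d1 = (ln(S_0'/K) + (r + sigma^2/2)*T) / (sigma*sqrt(T)) = -0.16949968
d2 = d1 - sigma*sqrt(T) = -0.32506317
exp(-rT) = 0.96802245
N(-d1) = 0.56729819; N(-d2) = 0.62743337
P = K * exp(-rT) * N(-d2) - S_0' * N(-d1) = 57.0900 * 0.96802245 * 0.62743337 - 53.17886314 * 0.56729819 = 4.5065

Answer: Price = 4.5065


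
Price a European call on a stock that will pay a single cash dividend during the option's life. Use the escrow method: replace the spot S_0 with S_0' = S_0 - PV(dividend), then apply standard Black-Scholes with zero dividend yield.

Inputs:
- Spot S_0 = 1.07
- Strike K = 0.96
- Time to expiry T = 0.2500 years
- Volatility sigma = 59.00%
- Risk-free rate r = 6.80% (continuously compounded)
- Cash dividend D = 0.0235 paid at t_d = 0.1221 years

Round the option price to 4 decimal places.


Answer: Price = 0.1752

Derivation:
PV(D) = D * exp(-r * t_d) = 0.0235 * 0.99173157 = 0.02330569
S_0' = S_0 - PV(D) = 1.0700 - 0.02330569 = 1.04669431
d1 = (ln(S_0'/K) + (r + sigma^2/2)*T) / (sigma*sqrt(T)) = 0.49820818
d2 = d1 - sigma*sqrt(T) = 0.20320818
exp(-rT) = 0.98314368
N(d1) = 0.69083134; N(d2) = 0.58051384
C = S_0' * N(d1) - K * exp(-rT) * N(d2) = 1.04669431 * 0.69083134 - 0.9600 * 0.98314368 * 0.58051384 = 0.1752


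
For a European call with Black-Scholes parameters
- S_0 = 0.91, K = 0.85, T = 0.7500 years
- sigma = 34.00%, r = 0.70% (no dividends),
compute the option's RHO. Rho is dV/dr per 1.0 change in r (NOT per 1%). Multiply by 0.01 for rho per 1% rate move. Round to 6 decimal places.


d1 = 0.3967016153; d2 = 0.1022529780
phi(d1) = 0.3687543337; exp(-qT) = 1.0000000000; exp(-rT) = 0.9947637572
N(d2) = 0.5407220611
Rho = K*T*exp(-rT)*N(d2) = 0.8500 * 0.7500 * 0.9947637572 * 0.5407220611 = 0.342905

Answer: Rho = 0.342905


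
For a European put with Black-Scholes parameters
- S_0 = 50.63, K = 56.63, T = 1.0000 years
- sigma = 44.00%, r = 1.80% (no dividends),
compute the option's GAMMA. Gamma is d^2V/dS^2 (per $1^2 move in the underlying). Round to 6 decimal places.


d1 = 0.0063759224; d2 = -0.4336240776
phi(d1) = 0.3989341715; exp(-qT) = 1.0000000000; exp(-rT) = 0.9821610324
Gamma = exp(-qT) * phi(d1) / (S * sigma * sqrt(T)) = 1.0000000000 * 0.3989341715 / (50.6300 * 0.4400 * 1.0000000000) = 0.017908

Answer: Gamma = 0.017908


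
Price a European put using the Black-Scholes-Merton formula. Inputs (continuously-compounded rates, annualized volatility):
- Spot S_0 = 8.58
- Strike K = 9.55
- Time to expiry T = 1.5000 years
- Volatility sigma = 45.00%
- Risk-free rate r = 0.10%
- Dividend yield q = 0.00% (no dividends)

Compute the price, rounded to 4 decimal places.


Answer: Price = 2.4795

Derivation:
d1 = (ln(S/K) + (r - q + 0.5*sigma^2) * T) / (sigma * sqrt(T)) = 0.08394993
d2 = d1 - sigma * sqrt(T) = -0.46718527
exp(-rT) = 0.99850112; exp(-qT) = 1.00000000
P = K * exp(-rT) * N(-d2) - S_0 * exp(-qT) * N(-d1)
N(-d1) = 0.46654812; N(-d2) = 0.67981633
P = 9.5500 * 0.99850112 * 0.67981633 - 8.5800 * 1.00000000 * 0.46654812 = 2.4795


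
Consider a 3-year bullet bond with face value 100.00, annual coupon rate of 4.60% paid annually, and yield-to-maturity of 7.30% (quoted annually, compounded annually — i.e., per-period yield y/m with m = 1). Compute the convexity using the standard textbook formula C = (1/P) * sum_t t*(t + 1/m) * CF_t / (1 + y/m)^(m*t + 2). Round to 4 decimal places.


Answer: Convexity = 9.7982

Derivation:
Coupon per period c = face * coupon_rate / m = 4.600000
Periods per year m = 1; per-period yield y/m = 0.073000
Number of cashflows N = 3
Cashflows (t years, CF_t, discount factor 1/(1+y/m)^(m*t), PV):
  t = 1.0000: CF_t = 4.600000, DF = 0.931966, PV = 4.287046
  t = 2.0000: CF_t = 4.600000, DF = 0.868561, PV = 3.995383
  t = 3.0000: CF_t = 104.600000, DF = 0.809470, PV = 84.670577
Price P = sum_t PV_t = 92.953005
Convexity numerator sum_t t*(t + 1/m) * CF_t / (1+y/m)^(m*t + 2):
  t = 1.0000: term = 7.447125
  t = 2.0000: term = 20.821413
  t = 3.0000: term = 882.499201
Convexity = (1/P) * sum = 910.767739 / 92.953005 = 9.798153


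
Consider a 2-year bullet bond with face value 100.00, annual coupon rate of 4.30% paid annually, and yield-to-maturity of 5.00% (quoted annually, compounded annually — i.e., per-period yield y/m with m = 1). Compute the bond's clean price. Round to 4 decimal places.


Coupon per period c = face * coupon_rate / m = 4.300000
Periods per year m = 1; per-period yield y/m = 0.050000
Number of cashflows N = 2
Cashflows (t years, CF_t, discount factor 1/(1+y/m)^(m*t), PV):
  t = 1.0000: CF_t = 4.300000, DF = 0.952381, PV = 4.095238
  t = 2.0000: CF_t = 104.300000, DF = 0.907029, PV = 94.603175
Price P = sum_t PV_t = 98.698413

Answer: Price = 98.6984


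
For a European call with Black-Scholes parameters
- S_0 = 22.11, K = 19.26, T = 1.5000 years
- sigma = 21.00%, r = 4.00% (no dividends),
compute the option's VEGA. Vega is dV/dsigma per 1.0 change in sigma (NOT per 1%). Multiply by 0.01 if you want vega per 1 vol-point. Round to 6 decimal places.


Answer: Vega = 7.215490

Derivation:
d1 = 0.8984362450; d2 = 0.6412398220
phi(d1) = 0.2664596707; exp(-qT) = 1.0000000000; exp(-rT) = 0.9417645336
Vega = S * exp(-qT) * phi(d1) * sqrt(T) = 22.1100 * 1.0000000000 * 0.2664596707 * 1.2247448714 = 7.215490


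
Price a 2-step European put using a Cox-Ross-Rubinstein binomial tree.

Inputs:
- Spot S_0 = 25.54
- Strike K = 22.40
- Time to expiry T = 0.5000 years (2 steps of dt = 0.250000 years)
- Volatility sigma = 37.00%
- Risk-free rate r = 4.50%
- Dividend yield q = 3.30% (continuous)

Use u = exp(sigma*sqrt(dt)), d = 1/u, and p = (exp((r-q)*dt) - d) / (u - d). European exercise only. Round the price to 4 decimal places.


dt = T/N = 0.250000
u = exp(sigma*sqrt(dt)) = 1.203218; d = 1/u = 0.831104
p = (exp((r-q)*dt) - d) / (u - d) = 0.461956
Discount per step: exp(-r*dt) = 0.988813
Stock lattice S(k, i) with i counting down-moves:
  k=0: S(0,0) = 25.5400
  k=1: S(1,0) = 30.7302; S(1,1) = 21.2264
  k=2: S(2,0) = 36.9751; S(2,1) = 25.5400; S(2,2) = 17.6414
Terminal payoffs V(N, i) = max(K - S_T, 0):
  V(2,0) = 0.000000; V(2,1) = 0.000000; V(2,2) = 4.758645
Backward induction: V(k, i) = exp(-r*dt) * [p * V(k+1, i) + (1-p) * V(k+1, i+1)].
  V(1,0) = exp(-r*dt) * [p*0.000000 + (1-p)*0.000000] = 0.000000
  V(1,1) = exp(-r*dt) * [p*0.000000 + (1-p)*4.758645] = 2.531720
  V(0,0) = exp(-r*dt) * [p*0.000000 + (1-p)*2.531720] = 1.346939

Answer: Price = V(0,0) = 1.3469


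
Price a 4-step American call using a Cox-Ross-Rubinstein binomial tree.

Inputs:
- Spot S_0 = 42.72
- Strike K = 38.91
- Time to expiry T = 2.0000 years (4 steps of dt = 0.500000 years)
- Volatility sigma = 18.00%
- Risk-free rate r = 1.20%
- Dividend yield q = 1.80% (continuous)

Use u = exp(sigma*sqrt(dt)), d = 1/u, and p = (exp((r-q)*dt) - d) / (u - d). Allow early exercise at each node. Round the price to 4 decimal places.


Answer: Price = V(0,0) = 6.1589

Derivation:
dt = T/N = 0.500000
u = exp(sigma*sqrt(dt)) = 1.135734; d = 1/u = 0.880488
p = (exp((r-q)*dt) - d) / (u - d) = 0.456487
Discount per step: exp(-r*dt) = 0.994018
Stock lattice S(k, i) with i counting down-moves:
  k=0: S(0,0) = 42.7200
  k=1: S(1,0) = 48.5186; S(1,1) = 37.6144
  k=2: S(2,0) = 55.1042; S(2,1) = 42.7200; S(2,2) = 33.1191
  k=3: S(3,0) = 62.5837; S(3,1) = 48.5186; S(3,2) = 37.6144; S(3,3) = 29.1609
  k=4: S(4,0) = 71.0784; S(4,1) = 55.1042; S(4,2) = 42.7200; S(4,3) = 33.1191; S(4,4) = 25.6758
Terminal payoffs V(N, i) = max(S_T - K, 0):
  V(4,0) = 32.168442; V(4,1) = 16.194183; V(4,2) = 3.810000; V(4,3) = 0.000000; V(4,4) = 0.000000
Backward induction: V(k, i) = exp(-r*dt) * [p * V(k+1, i) + (1-p) * V(k+1, i+1)]; then take max(V_cont, immediate exercise) for American.
  V(3,0) = exp(-r*dt) * [p*32.168442 + (1-p)*16.194183] = 23.345735; exercise = 23.673700; V(3,0) = max -> 23.673700
  V(3,1) = exp(-r*dt) * [p*16.194183 + (1-p)*3.810000] = 9.406614; exercise = 9.608560; V(3,1) = max -> 9.608560
  V(3,2) = exp(-r*dt) * [p*3.810000 + (1-p)*0.000000] = 1.728813; exercise = 0.000000; V(3,2) = max -> 1.728813
  V(3,3) = exp(-r*dt) * [p*0.000000 + (1-p)*0.000000] = 0.000000; exercise = 0.000000; V(3,3) = max -> 0.000000
  V(2,0) = exp(-r*dt) * [p*23.673700 + (1-p)*9.608560] = 15.933232; exercise = 16.194183; V(2,0) = max -> 16.194183
  V(2,1) = exp(-r*dt) * [p*9.608560 + (1-p)*1.728813] = 5.293959; exercise = 3.810000; V(2,1) = max -> 5.293959
  V(2,2) = exp(-r*dt) * [p*1.728813 + (1-p)*0.000000] = 0.784460; exercise = 0.000000; V(2,2) = max -> 0.784460
  V(1,0) = exp(-r*dt) * [p*16.194183 + (1-p)*5.293959] = 10.208339; exercise = 9.608560; V(1,0) = max -> 10.208339
  V(1,1) = exp(-r*dt) * [p*5.293959 + (1-p)*0.784460] = 2.825982; exercise = 0.000000; V(1,1) = max -> 2.825982
  V(0,0) = exp(-r*dt) * [p*10.208339 + (1-p)*2.825982] = 6.158870; exercise = 3.810000; V(0,0) = max -> 6.158870


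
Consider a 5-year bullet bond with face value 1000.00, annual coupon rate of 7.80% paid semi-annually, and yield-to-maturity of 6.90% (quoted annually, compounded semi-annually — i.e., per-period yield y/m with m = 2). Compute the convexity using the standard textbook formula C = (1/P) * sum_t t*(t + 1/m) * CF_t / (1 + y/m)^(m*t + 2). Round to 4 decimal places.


Coupon per period c = face * coupon_rate / m = 39.000000
Periods per year m = 2; per-period yield y/m = 0.034500
Number of cashflows N = 10
Cashflows (t years, CF_t, discount factor 1/(1+y/m)^(m*t), PV):
  t = 0.5000: CF_t = 39.000000, DF = 0.966651, PV = 37.699372
  t = 1.0000: CF_t = 39.000000, DF = 0.934413, PV = 36.442119
  t = 1.5000: CF_t = 39.000000, DF = 0.903251, PV = 35.226794
  t = 2.0000: CF_t = 39.000000, DF = 0.873128, PV = 34.052000
  t = 2.5000: CF_t = 39.000000, DF = 0.844010, PV = 32.916385
  t = 3.0000: CF_t = 39.000000, DF = 0.815863, PV = 31.818642
  t = 3.5000: CF_t = 39.000000, DF = 0.788654, PV = 30.757508
  t = 4.0000: CF_t = 39.000000, DF = 0.762353, PV = 29.731762
  t = 4.5000: CF_t = 39.000000, DF = 0.736929, PV = 28.740224
  t = 5.0000: CF_t = 1039.000000, DF = 0.712353, PV = 740.134413
Price P = sum_t PV_t = 1037.519218
Convexity numerator sum_t t*(t + 1/m) * CF_t / (1+y/m)^(m*t + 2):
  t = 0.5000: term = 17.613397
  t = 1.0000: term = 51.078000
  t = 1.5000: term = 98.749155
  t = 2.0000: term = 159.093209
  t = 2.5000: term = 230.681308
  t = 3.0000: term = 312.183501
  t = 3.5000: term = 402.363139
  t = 4.0000: term = 500.071567
  t = 4.5000: term = 604.243073
  t = 5.0000: term = 19018.764524
Convexity = (1/P) * sum = 21394.840872 / 1037.519218 = 20.621151

Answer: Convexity = 20.6212


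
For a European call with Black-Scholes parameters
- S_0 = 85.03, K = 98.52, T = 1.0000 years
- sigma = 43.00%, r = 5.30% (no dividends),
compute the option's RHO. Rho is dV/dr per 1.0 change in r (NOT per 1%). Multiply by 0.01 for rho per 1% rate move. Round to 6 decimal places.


Answer: Rho = 31.026955

Derivation:
d1 = -0.0041986927; d2 = -0.4341986927
phi(d1) = 0.3989387639; exp(-qT) = 1.0000000000; exp(-rT) = 0.9483800125
N(d2) = 0.3320720812
Rho = K*T*exp(-rT)*N(d2) = 98.5200 * 1.0000 * 0.9483800125 * 0.3320720812 = 31.026955


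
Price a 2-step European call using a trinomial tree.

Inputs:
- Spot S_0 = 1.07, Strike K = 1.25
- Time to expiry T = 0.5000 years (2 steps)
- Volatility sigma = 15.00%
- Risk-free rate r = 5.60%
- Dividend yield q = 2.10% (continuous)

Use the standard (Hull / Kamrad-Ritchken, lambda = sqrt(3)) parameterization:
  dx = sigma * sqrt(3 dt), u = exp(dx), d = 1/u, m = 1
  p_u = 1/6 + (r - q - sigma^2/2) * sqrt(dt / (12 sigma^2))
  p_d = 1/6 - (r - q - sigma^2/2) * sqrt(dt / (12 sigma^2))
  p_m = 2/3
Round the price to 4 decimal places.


Answer: Price = V(0,0) = 0.0048

Derivation:
dt = T/N = 0.250000; dx = sigma*sqrt(3*dt) = 0.129904
u = exp(dx) = 1.138719; d = 1/u = 0.878180
p_u = 0.189520, p_m = 0.666667, p_d = 0.143813
Discount per step: exp(-r*dt) = 0.986098
Stock lattice S(k, j) with j the centered position index:
  k=0: S(0,+0) = 1.0700
  k=1: S(1,-1) = 0.9397; S(1,+0) = 1.0700; S(1,+1) = 1.2184
  k=2: S(2,-2) = 0.8252; S(2,-1) = 0.9397; S(2,+0) = 1.0700; S(2,+1) = 1.2184; S(2,+2) = 1.3874
Terminal payoffs V(N, j) = max(S_T - K, 0):
  V(2,-2) = 0.000000; V(2,-1) = 0.000000; V(2,+0) = 0.000000; V(2,+1) = 0.000000; V(2,+2) = 0.137448
Backward induction: V(k, j) = exp(-r*dt) * [p_u * V(k+1, j+1) + p_m * V(k+1, j) + p_d * V(k+1, j-1)]
  V(1,-1) = exp(-r*dt) * [p_u*0.000000 + p_m*0.000000 + p_d*0.000000] = 0.000000
  V(1,+0) = exp(-r*dt) * [p_u*0.000000 + p_m*0.000000 + p_d*0.000000] = 0.000000
  V(1,+1) = exp(-r*dt) * [p_u*0.137448 + p_m*0.000000 + p_d*0.000000] = 0.025687
  V(0,+0) = exp(-r*dt) * [p_u*0.025687 + p_m*0.000000 + p_d*0.000000] = 0.004801


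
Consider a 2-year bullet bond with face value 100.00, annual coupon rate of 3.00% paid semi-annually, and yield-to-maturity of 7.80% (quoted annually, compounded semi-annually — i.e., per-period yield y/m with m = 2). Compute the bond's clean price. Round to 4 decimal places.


Coupon per period c = face * coupon_rate / m = 1.500000
Periods per year m = 2; per-period yield y/m = 0.039000
Number of cashflows N = 4
Cashflows (t years, CF_t, discount factor 1/(1+y/m)^(m*t), PV):
  t = 0.5000: CF_t = 1.500000, DF = 0.962464, PV = 1.443696
  t = 1.0000: CF_t = 1.500000, DF = 0.926337, PV = 1.389505
  t = 1.5000: CF_t = 1.500000, DF = 0.891566, PV = 1.337349
  t = 2.0000: CF_t = 101.500000, DF = 0.858100, PV = 87.097132
Price P = sum_t PV_t = 91.267681

Answer: Price = 91.2677


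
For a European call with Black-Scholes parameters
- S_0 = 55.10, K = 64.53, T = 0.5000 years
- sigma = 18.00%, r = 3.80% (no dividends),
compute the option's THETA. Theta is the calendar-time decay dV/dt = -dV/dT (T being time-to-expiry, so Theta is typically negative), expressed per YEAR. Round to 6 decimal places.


Answer: Theta = -1.947128

Derivation:
d1 = -1.0282944471; d2 = -1.1555736677
phi(d1) = 0.2351261105; exp(-qT) = 1.0000000000; exp(-rT) = 0.9811793622
Theta = -S*exp(-qT)*phi(d1)*sigma/(2*sqrt(T)) - r*K*exp(-rT)*N(d2) + q*S*exp(-qT)*N(d1)
N(d1) = 0.1519056712; N(d2) = 0.1239277920; sqrt(T) = 0.7071067812
Term 1 = -55.1000 * 1.0000000000 * 0.2351261105 * 0.1800 / (2 * 0.7071067812) = -1.6489594117
Term 2 = -0.0380 * 64.5300 * 0.9811793622 * 0.1239277920 = -0.2981689243
Term 3 = 0 (no dividend yield, q = 0)
Theta = -1.6489594117 + (-0.2981689243) + (0.0000000000) = -1.947128


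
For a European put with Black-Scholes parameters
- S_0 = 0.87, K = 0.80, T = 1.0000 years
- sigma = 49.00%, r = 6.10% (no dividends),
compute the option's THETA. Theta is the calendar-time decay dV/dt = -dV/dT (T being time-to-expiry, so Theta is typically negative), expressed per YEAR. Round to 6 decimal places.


d1 = 0.5406764979; d2 = 0.0506764979
phi(d1) = 0.3446919805; exp(-qT) = 1.0000000000; exp(-rT) = 0.9408232398
Theta = -S*exp(-qT)*phi(d1)*sigma/(2*sqrt(T)) + r*K*exp(-rT)*N(-d2) - q*S*exp(-qT)*N(-d1)
N(-d1) = 0.2943652902; N(-d2) = 0.4797916523; sqrt(T) = 1.0000000000
Term 1 = -0.8700 * 1.0000000000 * 0.3446919805 * 0.4900 / (2 * 1.0000000000) = -0.0734710956
Term 2 = 0.0610 * 0.8000 * 0.9408232398 * 0.4797916523 = 0.0220282779
Term 3 = 0 (no dividend yield, q = 0)
Theta = -0.0734710956 + (0.0220282779) + (0.0000000000) = -0.051443

Answer: Theta = -0.051443


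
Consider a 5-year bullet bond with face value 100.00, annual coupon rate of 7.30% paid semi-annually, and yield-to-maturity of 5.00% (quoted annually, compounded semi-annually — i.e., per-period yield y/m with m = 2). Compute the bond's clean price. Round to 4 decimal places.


Answer: Price = 110.0649

Derivation:
Coupon per period c = face * coupon_rate / m = 3.650000
Periods per year m = 2; per-period yield y/m = 0.025000
Number of cashflows N = 10
Cashflows (t years, CF_t, discount factor 1/(1+y/m)^(m*t), PV):
  t = 0.5000: CF_t = 3.650000, DF = 0.975610, PV = 3.560976
  t = 1.0000: CF_t = 3.650000, DF = 0.951814, PV = 3.474123
  t = 1.5000: CF_t = 3.650000, DF = 0.928599, PV = 3.389388
  t = 2.0000: CF_t = 3.650000, DF = 0.905951, PV = 3.306720
  t = 2.5000: CF_t = 3.650000, DF = 0.883854, PV = 3.226068
  t = 3.0000: CF_t = 3.650000, DF = 0.862297, PV = 3.147384
  t = 3.5000: CF_t = 3.650000, DF = 0.841265, PV = 3.070618
  t = 4.0000: CF_t = 3.650000, DF = 0.820747, PV = 2.995725
  t = 4.5000: CF_t = 3.650000, DF = 0.800728, PV = 2.922659
  t = 5.0000: CF_t = 103.650000, DF = 0.781198, PV = 80.971214
Price P = sum_t PV_t = 110.064874


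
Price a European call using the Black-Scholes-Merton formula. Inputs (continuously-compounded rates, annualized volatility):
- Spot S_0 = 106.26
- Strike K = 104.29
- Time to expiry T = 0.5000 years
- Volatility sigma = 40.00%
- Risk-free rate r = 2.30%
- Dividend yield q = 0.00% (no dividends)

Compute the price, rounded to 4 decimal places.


d1 = (ln(S/K) + (r - q + 0.5*sigma^2) * T) / (sigma * sqrt(T)) = 0.24824200
d2 = d1 - sigma * sqrt(T) = -0.03460071
exp(-rT) = 0.98856587; exp(-qT) = 1.00000000
C = S_0 * exp(-qT) * N(d1) - K * exp(-rT) * N(d2)
N(d1) = 0.59802641; N(d2) = 0.48619907
C = 106.2600 * 1.00000000 * 0.59802641 - 104.2900 * 0.98856587 * 0.48619907 = 13.4204

Answer: Price = 13.4204


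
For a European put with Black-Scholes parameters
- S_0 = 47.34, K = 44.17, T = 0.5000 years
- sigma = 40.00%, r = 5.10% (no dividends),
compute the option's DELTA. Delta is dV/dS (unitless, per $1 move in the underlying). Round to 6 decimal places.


Answer: Delta = -0.316815

Derivation:
d1 = 0.4766245427; d2 = 0.1937818302
phi(d1) = 0.3561070075; exp(-qT) = 1.0000000000; exp(-rT) = 0.9748223790
N(-d1) = 0.3168147518
Delta = -exp(-qT) * N(-d1) = -1.0000000000 * 0.3168147518 = -0.316815


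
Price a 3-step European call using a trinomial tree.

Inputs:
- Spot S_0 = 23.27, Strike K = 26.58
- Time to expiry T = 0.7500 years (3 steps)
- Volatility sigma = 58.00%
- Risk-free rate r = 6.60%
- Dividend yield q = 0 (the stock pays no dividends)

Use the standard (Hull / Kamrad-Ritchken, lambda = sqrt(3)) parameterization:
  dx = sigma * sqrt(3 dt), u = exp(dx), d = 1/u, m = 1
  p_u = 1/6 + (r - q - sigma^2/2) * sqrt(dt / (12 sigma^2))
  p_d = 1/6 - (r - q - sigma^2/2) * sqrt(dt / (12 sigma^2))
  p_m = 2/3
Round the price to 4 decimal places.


dt = T/N = 0.250000; dx = sigma*sqrt(3*dt) = 0.502295
u = exp(dx) = 1.652509; d = 1/u = 0.605140
p_u = 0.141233, p_m = 0.666667, p_d = 0.192100
Discount per step: exp(-r*dt) = 0.983635
Stock lattice S(k, j) with j the centered position index:
  k=0: S(0,+0) = 23.2700
  k=1: S(1,-1) = 14.0816; S(1,+0) = 23.2700; S(1,+1) = 38.4539
  k=2: S(2,-2) = 8.5214; S(2,-1) = 14.0816; S(2,+0) = 23.2700; S(2,+1) = 38.4539; S(2,+2) = 63.5454
  k=3: S(3,-3) = 5.1566; S(3,-2) = 8.5214; S(3,-1) = 14.0816; S(3,+0) = 23.2700; S(3,+1) = 38.4539; S(3,+2) = 63.5454; S(3,+3) = 105.0093
Terminal payoffs V(N, j) = max(S_T - K, 0):
  V(3,-3) = 0.000000; V(3,-2) = 0.000000; V(3,-1) = 0.000000; V(3,+0) = 0.000000; V(3,+1) = 11.873884; V(3,+2) = 36.965389; V(3,+3) = 78.429328
Backward induction: V(k, j) = exp(-r*dt) * [p_u * V(k+1, j+1) + p_m * V(k+1, j) + p_d * V(k+1, j-1)]
  V(2,-2) = exp(-r*dt) * [p_u*0.000000 + p_m*0.000000 + p_d*0.000000] = 0.000000
  V(2,-1) = exp(-r*dt) * [p_u*0.000000 + p_m*0.000000 + p_d*0.000000] = 0.000000
  V(2,+0) = exp(-r*dt) * [p_u*11.873884 + p_m*0.000000 + p_d*0.000000] = 1.649546
  V(2,+1) = exp(-r*dt) * [p_u*36.965389 + p_m*11.873884 + p_d*0.000000] = 12.921694
  V(2,+2) = exp(-r*dt) * [p_u*78.429328 + p_m*36.965389 + p_d*11.873884] = 37.379527
  V(1,-1) = exp(-r*dt) * [p_u*1.649546 + p_m*0.000000 + p_d*0.000000] = 0.229158
  V(1,+0) = exp(-r*dt) * [p_u*12.921694 + p_m*1.649546 + p_d*0.000000] = 2.876811
  V(1,+1) = exp(-r*dt) * [p_u*37.379527 + p_m*12.921694 + p_d*1.649546] = 13.978027
  V(0,+0) = exp(-r*dt) * [p_u*13.978027 + p_m*2.876811 + p_d*0.229158] = 3.871647

Answer: Price = V(0,0) = 3.8716


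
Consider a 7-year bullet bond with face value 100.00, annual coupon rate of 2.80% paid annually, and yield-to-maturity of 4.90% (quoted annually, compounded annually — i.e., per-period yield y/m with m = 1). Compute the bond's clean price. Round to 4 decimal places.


Answer: Price = 87.8045

Derivation:
Coupon per period c = face * coupon_rate / m = 2.800000
Periods per year m = 1; per-period yield y/m = 0.049000
Number of cashflows N = 7
Cashflows (t years, CF_t, discount factor 1/(1+y/m)^(m*t), PV):
  t = 1.0000: CF_t = 2.800000, DF = 0.953289, PV = 2.669209
  t = 2.0000: CF_t = 2.800000, DF = 0.908760, PV = 2.544527
  t = 3.0000: CF_t = 2.800000, DF = 0.866310, PV = 2.425669
  t = 4.0000: CF_t = 2.800000, DF = 0.825844, PV = 2.312363
  t = 5.0000: CF_t = 2.800000, DF = 0.787268, PV = 2.204350
  t = 6.0000: CF_t = 2.800000, DF = 0.750494, PV = 2.101382
  t = 7.0000: CF_t = 102.800000, DF = 0.715437, PV = 73.546955
Price P = sum_t PV_t = 87.804456


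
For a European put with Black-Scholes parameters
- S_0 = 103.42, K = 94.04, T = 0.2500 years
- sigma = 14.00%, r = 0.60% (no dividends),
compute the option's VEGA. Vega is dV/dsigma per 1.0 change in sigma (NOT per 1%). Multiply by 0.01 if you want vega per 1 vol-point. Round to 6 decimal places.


d1 = 1.4146877614; d2 = 1.3446877614
phi(d1) = 0.1466642579; exp(-qT) = 1.0000000000; exp(-rT) = 0.9985011244
Vega = S * exp(-qT) * phi(d1) * sqrt(T) = 103.4200 * 1.0000000000 * 0.1466642579 * 0.5000000000 = 7.584009

Answer: Vega = 7.584009


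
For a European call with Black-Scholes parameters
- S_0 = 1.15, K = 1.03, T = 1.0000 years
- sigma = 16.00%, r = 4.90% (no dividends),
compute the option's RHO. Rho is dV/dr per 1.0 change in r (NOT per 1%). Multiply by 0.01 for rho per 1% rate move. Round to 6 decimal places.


d1 = 1.0750196258; d2 = 0.9150196258
phi(d1) = 0.2238515587; exp(-qT) = 1.0000000000; exp(-rT) = 0.9521811297
N(d2) = 0.8199093364
Rho = K*T*exp(-rT)*N(d2) = 1.0300 * 1.0000 * 0.9521811297 * 0.8199093364 = 0.804123

Answer: Rho = 0.804123


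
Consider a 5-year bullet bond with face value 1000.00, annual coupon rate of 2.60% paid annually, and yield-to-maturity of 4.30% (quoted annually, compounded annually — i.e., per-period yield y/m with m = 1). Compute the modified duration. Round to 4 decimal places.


Coupon per period c = face * coupon_rate / m = 26.000000
Periods per year m = 1; per-period yield y/m = 0.043000
Number of cashflows N = 5
Cashflows (t years, CF_t, discount factor 1/(1+y/m)^(m*t), PV):
  t = 1.0000: CF_t = 26.000000, DF = 0.958773, PV = 24.928092
  t = 2.0000: CF_t = 26.000000, DF = 0.919245, PV = 23.900376
  t = 3.0000: CF_t = 26.000000, DF = 0.881347, PV = 22.915030
  t = 4.0000: CF_t = 26.000000, DF = 0.845012, PV = 21.970306
  t = 5.0000: CF_t = 1026.000000, DF = 0.810174, PV = 831.238823
Price P = sum_t PV_t = 924.952627
First compute Macaulay numerator sum_t t * PV_t:
  t * PV_t at t = 1.0000: 24.928092
  t * PV_t at t = 2.0000: 47.800752
  t * PV_t at t = 3.0000: 68.745089
  t * PV_t at t = 4.0000: 87.881226
  t * PV_t at t = 5.0000: 4156.194114
Macaulay duration D = 4385.549272 / 924.952627 = 4.741377
Modified duration = D / (1 + y/m) = 4.741377 / (1 + 0.043000) = 4.545903

Answer: Modified duration = 4.5459


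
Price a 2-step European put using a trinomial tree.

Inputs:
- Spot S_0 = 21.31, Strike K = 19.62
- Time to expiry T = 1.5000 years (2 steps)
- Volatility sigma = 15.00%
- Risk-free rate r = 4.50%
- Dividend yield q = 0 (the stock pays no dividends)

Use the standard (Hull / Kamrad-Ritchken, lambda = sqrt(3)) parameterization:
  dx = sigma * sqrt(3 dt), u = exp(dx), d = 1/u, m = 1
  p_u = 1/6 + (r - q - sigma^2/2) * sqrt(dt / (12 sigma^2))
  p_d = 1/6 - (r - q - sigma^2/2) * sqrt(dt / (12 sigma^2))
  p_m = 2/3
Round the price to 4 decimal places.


Answer: Price = V(0,0) = 0.4270

Derivation:
dt = T/N = 0.750000; dx = sigma*sqrt(3*dt) = 0.225000
u = exp(dx) = 1.252323; d = 1/u = 0.798516
p_u = 0.222917, p_m = 0.666667, p_d = 0.110417
Discount per step: exp(-r*dt) = 0.966813
Stock lattice S(k, j) with j the centered position index:
  k=0: S(0,+0) = 21.3100
  k=1: S(1,-1) = 17.0164; S(1,+0) = 21.3100; S(1,+1) = 26.6870
  k=2: S(2,-2) = 13.5879; S(2,-1) = 17.0164; S(2,+0) = 21.3100; S(2,+1) = 26.6870; S(2,+2) = 33.4207
Terminal payoffs V(N, j) = max(K - S_T, 0):
  V(2,-2) = 6.032144; V(2,-1) = 2.603619; V(2,+0) = 0.000000; V(2,+1) = 0.000000; V(2,+2) = 0.000000
Backward induction: V(k, j) = exp(-r*dt) * [p_u * V(k+1, j+1) + p_m * V(k+1, j) + p_d * V(k+1, j-1)]
  V(1,-1) = exp(-r*dt) * [p_u*0.000000 + p_m*2.603619 + p_d*6.032144] = 2.322088
  V(1,+0) = exp(-r*dt) * [p_u*0.000000 + p_m*0.000000 + p_d*2.603619] = 0.277942
  V(1,+1) = exp(-r*dt) * [p_u*0.000000 + p_m*0.000000 + p_d*0.000000] = 0.000000
  V(0,+0) = exp(-r*dt) * [p_u*0.000000 + p_m*0.277942 + p_d*2.322088] = 0.427034


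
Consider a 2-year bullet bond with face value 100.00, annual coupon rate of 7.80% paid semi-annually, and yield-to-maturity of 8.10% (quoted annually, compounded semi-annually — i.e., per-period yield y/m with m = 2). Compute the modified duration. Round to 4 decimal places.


Coupon per period c = face * coupon_rate / m = 3.900000
Periods per year m = 2; per-period yield y/m = 0.040500
Number of cashflows N = 4
Cashflows (t years, CF_t, discount factor 1/(1+y/m)^(m*t), PV):
  t = 0.5000: CF_t = 3.900000, DF = 0.961076, PV = 3.748198
  t = 1.0000: CF_t = 3.900000, DF = 0.923668, PV = 3.602305
  t = 1.5000: CF_t = 3.900000, DF = 0.887715, PV = 3.462090
  t = 2.0000: CF_t = 103.900000, DF = 0.853162, PV = 88.643564
Price P = sum_t PV_t = 99.456157
First compute Macaulay numerator sum_t t * PV_t:
  t * PV_t at t = 0.5000: 1.874099
  t * PV_t at t = 1.0000: 3.602305
  t * PV_t at t = 1.5000: 5.193135
  t * PV_t at t = 2.0000: 177.287128
Macaulay duration D = 187.956667 / 99.456157 = 1.889844
Modified duration = D / (1 + y/m) = 1.889844 / (1 + 0.040500) = 1.816285

Answer: Modified duration = 1.8163


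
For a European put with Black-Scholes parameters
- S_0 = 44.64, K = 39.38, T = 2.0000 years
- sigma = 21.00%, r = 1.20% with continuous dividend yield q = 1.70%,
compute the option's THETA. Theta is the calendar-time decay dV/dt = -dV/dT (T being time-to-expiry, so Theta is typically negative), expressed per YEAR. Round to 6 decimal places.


d1 = 0.5369709798; d2 = 0.2399861317
phi(d1) = 0.3453808873; exp(-qT) = 0.9665715046; exp(-rT) = 0.9762857098
Theta = -S*exp(-qT)*phi(d1)*sigma/(2*sqrt(T)) + r*K*exp(-rT)*N(-d2) - q*S*exp(-qT)*N(-d1)
N(-d1) = 0.2956438300; N(-d2) = 0.4051705039; sqrt(T) = 1.4142135624
Term 1 = -44.6400 * 0.9665715046 * 0.3453808873 * 0.2100 / (2 * 1.4142135624) = -1.1064474078
Term 2 = 0.0120 * 39.3800 * 0.9762857098 * 0.4051705039 = 0.1869268605
Term 3 = -0.0170 * 44.6400 * 0.9665715046 * 0.2956438300 = -0.2168582330
Theta = -1.1064474078 + (0.1869268605) + (-0.2168582330) = -1.136379

Answer: Theta = -1.136379


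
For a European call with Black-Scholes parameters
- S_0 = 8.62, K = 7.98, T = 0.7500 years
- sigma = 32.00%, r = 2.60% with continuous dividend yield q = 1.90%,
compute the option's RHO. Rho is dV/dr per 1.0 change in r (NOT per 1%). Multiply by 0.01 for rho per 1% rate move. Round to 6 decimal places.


Answer: Rho = 3.304900

Derivation:
d1 = 0.4358874487; d2 = 0.1587593195
phi(d1) = 0.3627876990; exp(-qT) = 0.9858510507; exp(-rT) = 0.9806888952
N(d2) = 0.5630707497
Rho = K*T*exp(-rT)*N(d2) = 7.9800 * 0.7500 * 0.9806888952 * 0.5630707497 = 3.304900
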